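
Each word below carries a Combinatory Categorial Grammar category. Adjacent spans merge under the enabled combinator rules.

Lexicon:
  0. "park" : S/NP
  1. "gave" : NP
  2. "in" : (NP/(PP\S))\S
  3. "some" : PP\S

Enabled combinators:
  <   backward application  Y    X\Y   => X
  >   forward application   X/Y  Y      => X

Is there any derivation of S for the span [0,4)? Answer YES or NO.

NO

S/NP NP (NP/(PP\S))\S PP\S
CKY chart[0,4] = {NP}; S ∉ chart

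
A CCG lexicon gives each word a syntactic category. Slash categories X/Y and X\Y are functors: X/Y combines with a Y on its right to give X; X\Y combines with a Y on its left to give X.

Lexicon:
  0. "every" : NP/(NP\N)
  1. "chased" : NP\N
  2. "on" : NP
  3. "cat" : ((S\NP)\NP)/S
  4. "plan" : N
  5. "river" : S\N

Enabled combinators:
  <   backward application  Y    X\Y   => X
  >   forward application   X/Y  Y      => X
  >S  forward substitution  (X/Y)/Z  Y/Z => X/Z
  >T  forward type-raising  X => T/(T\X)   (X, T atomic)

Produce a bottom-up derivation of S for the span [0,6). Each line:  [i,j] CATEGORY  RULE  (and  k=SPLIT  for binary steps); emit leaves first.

[0,1] NP/(NP\N)  lex  "every"
[1,2] NP\N  lex  "chased"
[0,2] NP  >  k=1
[2,3] NP  lex  "on"
[3,4] ((S\NP)\NP)/S  lex  "cat"
[4,5] N  lex  "plan"
[4,5] S/(S\N)  >T
[5,6] S\N  lex  "river"
[4,6] S  >  k=5
[3,6] (S\NP)\NP  >  k=4
[2,6] S\NP  <  k=3
[0,6] S  <  k=2

[0,6] S   <
  [0,2] NP   >
    [0,1] "every" : NP/(NP\N)
    [1,2] "chased" : NP\N
  [2,6] S\NP   <
    [2,3] "on" : NP
    [3,6] (S\NP)\NP   >
      [3,4] "cat" : ((S\NP)\NP)/S
      [4,6] S   >
        [4,5] S/(S\N)   >T
          [4,5] "plan" : N
        [5,6] "river" : S\N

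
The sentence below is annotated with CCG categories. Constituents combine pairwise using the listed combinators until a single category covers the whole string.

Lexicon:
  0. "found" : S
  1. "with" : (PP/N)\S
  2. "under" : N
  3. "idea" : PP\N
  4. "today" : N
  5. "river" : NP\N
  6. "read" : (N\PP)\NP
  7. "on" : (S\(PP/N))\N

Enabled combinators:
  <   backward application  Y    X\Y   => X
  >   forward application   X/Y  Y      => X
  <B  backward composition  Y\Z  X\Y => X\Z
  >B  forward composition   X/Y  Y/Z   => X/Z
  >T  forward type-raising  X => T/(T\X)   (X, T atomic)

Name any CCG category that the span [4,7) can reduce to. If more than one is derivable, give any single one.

[0,8] S   <
  [0,2] PP/N   <
    [0,1] "found" : S
    [1,2] "with" : (PP/N)\S
  [2,8] S\(PP/N)   <
    [2,7] N   <
      [2,4] PP   >
        [2,3] PP/(PP\N)   >T
          [2,3] "under" : N
        [3,4] "idea" : PP\N
      [4,7] N\PP   <
        [4,6] NP   >
          [4,5] NP/(NP\N)   >T
            [4,5] "today" : N
          [5,6] "river" : NP\N
        [6,7] "read" : (N\PP)\NP
    [7,8] "on" : (S\(PP/N))\N

N\PP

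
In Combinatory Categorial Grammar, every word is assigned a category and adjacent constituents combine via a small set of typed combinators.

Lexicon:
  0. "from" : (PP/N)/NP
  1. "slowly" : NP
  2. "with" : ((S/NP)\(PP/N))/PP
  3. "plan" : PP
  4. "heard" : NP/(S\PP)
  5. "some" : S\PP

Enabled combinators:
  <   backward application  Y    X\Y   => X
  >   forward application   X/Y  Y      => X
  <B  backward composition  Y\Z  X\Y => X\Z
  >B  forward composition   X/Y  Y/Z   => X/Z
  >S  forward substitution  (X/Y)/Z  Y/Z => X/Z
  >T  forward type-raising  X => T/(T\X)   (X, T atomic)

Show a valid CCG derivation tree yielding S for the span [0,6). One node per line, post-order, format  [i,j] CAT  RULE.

[0,1] (PP/N)/NP  lex  "from"
[1,2] NP  lex  "slowly"
[0,2] PP/N  >  k=1
[2,3] ((S/NP)\(PP/N))/PP  lex  "with"
[3,4] PP  lex  "plan"
[2,4] (S/NP)\(PP/N)  >  k=3
[0,4] S/NP  <  k=2
[4,5] NP/(S\PP)  lex  "heard"
[5,6] S\PP  lex  "some"
[4,6] NP  >  k=5
[0,6] S  >  k=4

[0,6] S   >
  [0,4] S/NP   <
    [0,2] PP/N   >
      [0,1] "from" : (PP/N)/NP
      [1,2] "slowly" : NP
    [2,4] (S/NP)\(PP/N)   >
      [2,3] "with" : ((S/NP)\(PP/N))/PP
      [3,4] "plan" : PP
  [4,6] NP   >
    [4,5] "heard" : NP/(S\PP)
    [5,6] "some" : S\PP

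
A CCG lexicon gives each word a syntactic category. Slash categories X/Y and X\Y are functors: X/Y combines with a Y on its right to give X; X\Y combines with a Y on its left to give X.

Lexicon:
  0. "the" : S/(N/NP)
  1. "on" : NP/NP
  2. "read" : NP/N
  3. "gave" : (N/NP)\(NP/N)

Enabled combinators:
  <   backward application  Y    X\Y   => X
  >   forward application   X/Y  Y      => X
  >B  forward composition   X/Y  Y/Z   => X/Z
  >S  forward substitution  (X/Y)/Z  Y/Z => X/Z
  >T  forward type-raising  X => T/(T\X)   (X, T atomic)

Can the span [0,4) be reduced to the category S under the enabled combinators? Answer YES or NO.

YES

[0,4] S   >
  [0,1] "the" : S/(N/NP)
  [1,4] N/NP   <
    [1,3] NP/N   >B
      [1,2] "on" : NP/NP
      [2,3] "read" : NP/N
    [3,4] "gave" : (N/NP)\(NP/N)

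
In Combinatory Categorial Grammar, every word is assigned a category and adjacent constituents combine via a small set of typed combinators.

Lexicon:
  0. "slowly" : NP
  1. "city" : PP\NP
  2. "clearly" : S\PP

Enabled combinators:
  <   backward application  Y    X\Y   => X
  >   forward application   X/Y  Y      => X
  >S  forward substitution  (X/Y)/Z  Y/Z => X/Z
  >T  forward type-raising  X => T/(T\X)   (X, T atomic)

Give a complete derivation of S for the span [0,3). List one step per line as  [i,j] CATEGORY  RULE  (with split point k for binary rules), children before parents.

[0,3] S   <
  [0,2] PP   <
    [0,1] "slowly" : NP
    [1,2] "city" : PP\NP
  [2,3] "clearly" : S\PP

[0,1] NP  lex  "slowly"
[1,2] PP\NP  lex  "city"
[0,2] PP  <  k=1
[2,3] S\PP  lex  "clearly"
[0,3] S  <  k=2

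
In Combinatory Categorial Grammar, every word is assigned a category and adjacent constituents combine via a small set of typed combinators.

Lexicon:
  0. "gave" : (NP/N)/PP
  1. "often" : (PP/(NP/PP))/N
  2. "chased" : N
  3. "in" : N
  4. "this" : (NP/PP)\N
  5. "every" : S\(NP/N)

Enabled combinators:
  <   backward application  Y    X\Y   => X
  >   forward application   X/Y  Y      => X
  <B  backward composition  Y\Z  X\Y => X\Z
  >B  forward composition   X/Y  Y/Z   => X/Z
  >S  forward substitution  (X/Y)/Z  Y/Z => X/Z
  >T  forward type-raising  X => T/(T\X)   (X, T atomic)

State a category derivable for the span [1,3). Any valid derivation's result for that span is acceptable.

PP/(NP/PP)

[0,6] S   <
  [0,5] NP/N   >
    [0,1] "gave" : (NP/N)/PP
    [1,5] PP   >
      [1,3] PP/(NP/PP)   >
        [1,2] "often" : (PP/(NP/PP))/N
        [2,3] "chased" : N
      [3,5] NP/PP   <
        [3,4] "in" : N
        [4,5] "this" : (NP/PP)\N
  [5,6] "every" : S\(NP/N)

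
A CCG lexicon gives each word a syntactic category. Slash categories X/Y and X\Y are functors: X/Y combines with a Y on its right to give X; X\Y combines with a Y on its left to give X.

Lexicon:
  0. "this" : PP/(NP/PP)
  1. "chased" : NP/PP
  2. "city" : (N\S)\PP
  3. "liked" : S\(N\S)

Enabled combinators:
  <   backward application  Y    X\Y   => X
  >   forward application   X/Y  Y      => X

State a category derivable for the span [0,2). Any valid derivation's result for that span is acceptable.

PP

[0,4] S   <
  [0,3] N\S   <
    [0,2] PP   >
      [0,1] "this" : PP/(NP/PP)
      [1,2] "chased" : NP/PP
    [2,3] "city" : (N\S)\PP
  [3,4] "liked" : S\(N\S)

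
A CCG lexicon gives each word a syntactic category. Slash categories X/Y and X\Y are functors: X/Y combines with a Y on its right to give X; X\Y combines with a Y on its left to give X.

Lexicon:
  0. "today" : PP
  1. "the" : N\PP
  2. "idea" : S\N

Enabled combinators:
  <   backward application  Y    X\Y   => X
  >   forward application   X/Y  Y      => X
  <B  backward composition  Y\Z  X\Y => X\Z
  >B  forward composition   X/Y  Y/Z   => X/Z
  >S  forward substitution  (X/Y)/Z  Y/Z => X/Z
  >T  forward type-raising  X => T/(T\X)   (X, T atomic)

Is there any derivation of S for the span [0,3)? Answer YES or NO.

[0,3] S   <
  [0,2] N   <
    [0,1] "today" : PP
    [1,2] "the" : N\PP
  [2,3] "idea" : S\N

YES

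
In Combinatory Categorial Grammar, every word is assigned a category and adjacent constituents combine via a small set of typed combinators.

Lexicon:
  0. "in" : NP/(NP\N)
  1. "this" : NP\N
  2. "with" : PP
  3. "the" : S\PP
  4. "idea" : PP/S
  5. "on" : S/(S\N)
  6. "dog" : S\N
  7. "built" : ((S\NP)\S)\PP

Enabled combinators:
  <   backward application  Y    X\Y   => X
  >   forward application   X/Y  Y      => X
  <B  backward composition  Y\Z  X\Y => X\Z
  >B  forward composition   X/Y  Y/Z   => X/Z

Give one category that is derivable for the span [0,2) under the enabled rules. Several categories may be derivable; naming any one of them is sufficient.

[0,8] S   <
  [0,2] NP   >
    [0,1] "in" : NP/(NP\N)
    [1,2] "this" : NP\N
  [2,8] S\NP   <
    [2,4] S   <
      [2,3] "with" : PP
      [3,4] "the" : S\PP
    [4,8] (S\NP)\S   <
      [4,7] PP   >
        [4,5] "idea" : PP/S
        [5,7] S   >
          [5,6] "on" : S/(S\N)
          [6,7] "dog" : S\N
      [7,8] "built" : ((S\NP)\S)\PP

NP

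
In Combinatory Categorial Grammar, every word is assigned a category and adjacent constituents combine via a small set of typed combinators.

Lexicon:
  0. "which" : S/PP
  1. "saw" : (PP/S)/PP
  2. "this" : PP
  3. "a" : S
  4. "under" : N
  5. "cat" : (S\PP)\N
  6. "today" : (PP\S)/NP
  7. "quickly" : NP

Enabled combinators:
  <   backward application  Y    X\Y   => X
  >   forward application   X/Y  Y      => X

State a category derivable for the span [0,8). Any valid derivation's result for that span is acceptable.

[0,8] S   >
  [0,1] "which" : S/PP
  [1,8] PP   <
    [1,6] S   <
      [1,4] PP   >
        [1,3] PP/S   >
          [1,2] "saw" : (PP/S)/PP
          [2,3] "this" : PP
        [3,4] "a" : S
      [4,6] S\PP   <
        [4,5] "under" : N
        [5,6] "cat" : (S\PP)\N
    [6,8] PP\S   >
      [6,7] "today" : (PP\S)/NP
      [7,8] "quickly" : NP

S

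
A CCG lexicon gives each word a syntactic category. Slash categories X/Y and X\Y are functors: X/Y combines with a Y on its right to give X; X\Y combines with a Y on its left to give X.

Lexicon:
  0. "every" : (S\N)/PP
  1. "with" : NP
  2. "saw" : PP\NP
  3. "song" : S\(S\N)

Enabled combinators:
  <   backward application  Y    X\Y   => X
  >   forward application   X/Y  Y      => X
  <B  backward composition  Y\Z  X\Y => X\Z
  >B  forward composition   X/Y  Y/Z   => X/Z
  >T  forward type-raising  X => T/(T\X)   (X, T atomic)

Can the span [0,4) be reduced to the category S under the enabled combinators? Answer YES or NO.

YES

[0,4] S   <
  [0,3] S\N   >
    [0,1] "every" : (S\N)/PP
    [1,3] PP   <
      [1,2] "with" : NP
      [2,3] "saw" : PP\NP
  [3,4] "song" : S\(S\N)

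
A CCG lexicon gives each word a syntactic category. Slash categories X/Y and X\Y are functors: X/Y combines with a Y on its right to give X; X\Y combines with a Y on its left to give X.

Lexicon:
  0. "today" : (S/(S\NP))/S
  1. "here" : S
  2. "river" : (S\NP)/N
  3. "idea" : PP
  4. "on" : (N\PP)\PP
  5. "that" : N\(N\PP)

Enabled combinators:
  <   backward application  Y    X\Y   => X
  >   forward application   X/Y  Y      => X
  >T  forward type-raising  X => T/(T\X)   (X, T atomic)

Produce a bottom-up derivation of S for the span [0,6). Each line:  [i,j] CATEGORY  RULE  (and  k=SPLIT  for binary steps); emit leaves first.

[0,6] S   >
  [0,2] S/(S\NP)   >
    [0,1] "today" : (S/(S\NP))/S
    [1,2] "here" : S
  [2,6] S\NP   >
    [2,3] "river" : (S\NP)/N
    [3,6] N   <
      [3,5] N\PP   <
        [3,4] "idea" : PP
        [4,5] "on" : (N\PP)\PP
      [5,6] "that" : N\(N\PP)

[0,1] (S/(S\NP))/S  lex  "today"
[1,2] S  lex  "here"
[0,2] S/(S\NP)  >  k=1
[2,3] (S\NP)/N  lex  "river"
[3,4] PP  lex  "idea"
[4,5] (N\PP)\PP  lex  "on"
[3,5] N\PP  <  k=4
[5,6] N\(N\PP)  lex  "that"
[3,6] N  <  k=5
[2,6] S\NP  >  k=3
[0,6] S  >  k=2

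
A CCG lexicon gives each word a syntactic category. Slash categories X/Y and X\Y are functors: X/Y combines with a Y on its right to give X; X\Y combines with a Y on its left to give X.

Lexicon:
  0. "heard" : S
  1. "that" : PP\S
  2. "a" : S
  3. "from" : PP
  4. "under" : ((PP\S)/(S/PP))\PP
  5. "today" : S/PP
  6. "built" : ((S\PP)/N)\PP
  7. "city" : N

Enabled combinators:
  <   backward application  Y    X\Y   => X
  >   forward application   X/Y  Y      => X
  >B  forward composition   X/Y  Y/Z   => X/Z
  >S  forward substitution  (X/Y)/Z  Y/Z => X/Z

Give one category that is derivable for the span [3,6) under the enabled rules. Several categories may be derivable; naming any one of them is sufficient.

[0,8] S   <
  [0,2] PP   <
    [0,1] "heard" : S
    [1,2] "that" : PP\S
  [2,8] S\PP   >
    [2,7] (S\PP)/N   <
      [2,6] PP   <
        [2,3] "a" : S
        [3,6] PP\S   >
          [3,5] (PP\S)/(S/PP)   <
            [3,4] "from" : PP
            [4,5] "under" : ((PP\S)/(S/PP))\PP
          [5,6] "today" : S/PP
      [6,7] "built" : ((S\PP)/N)\PP
    [7,8] "city" : N

PP\S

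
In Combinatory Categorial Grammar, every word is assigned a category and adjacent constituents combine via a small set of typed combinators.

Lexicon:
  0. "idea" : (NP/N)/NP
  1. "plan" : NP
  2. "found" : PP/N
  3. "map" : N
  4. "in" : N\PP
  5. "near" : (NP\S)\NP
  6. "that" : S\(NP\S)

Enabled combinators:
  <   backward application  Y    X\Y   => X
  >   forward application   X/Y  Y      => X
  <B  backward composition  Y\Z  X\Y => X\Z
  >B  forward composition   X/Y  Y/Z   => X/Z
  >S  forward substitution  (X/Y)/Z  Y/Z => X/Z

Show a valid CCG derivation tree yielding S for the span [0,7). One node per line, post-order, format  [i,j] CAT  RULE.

[0,1] (NP/N)/NP  lex  "idea"
[1,2] NP  lex  "plan"
[0,2] NP/N  >  k=1
[2,3] PP/N  lex  "found"
[3,4] N  lex  "map"
[2,4] PP  >  k=3
[4,5] N\PP  lex  "in"
[2,5] N  <  k=4
[0,5] NP  >  k=2
[5,6] (NP\S)\NP  lex  "near"
[6,7] S\(NP\S)  lex  "that"
[5,7] S\NP  <B  k=6
[0,7] S  <  k=5

[0,7] S   <
  [0,5] NP   >
    [0,2] NP/N   >
      [0,1] "idea" : (NP/N)/NP
      [1,2] "plan" : NP
    [2,5] N   <
      [2,4] PP   >
        [2,3] "found" : PP/N
        [3,4] "map" : N
      [4,5] "in" : N\PP
  [5,7] S\NP   <B
    [5,6] "near" : (NP\S)\NP
    [6,7] "that" : S\(NP\S)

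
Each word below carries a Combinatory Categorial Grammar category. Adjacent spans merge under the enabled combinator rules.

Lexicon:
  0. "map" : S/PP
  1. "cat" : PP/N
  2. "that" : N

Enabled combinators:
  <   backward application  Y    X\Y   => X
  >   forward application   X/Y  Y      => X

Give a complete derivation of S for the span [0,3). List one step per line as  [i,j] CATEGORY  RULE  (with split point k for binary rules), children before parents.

[0,3] S   >
  [0,1] "map" : S/PP
  [1,3] PP   >
    [1,2] "cat" : PP/N
    [2,3] "that" : N

[0,1] S/PP  lex  "map"
[1,2] PP/N  lex  "cat"
[2,3] N  lex  "that"
[1,3] PP  >  k=2
[0,3] S  >  k=1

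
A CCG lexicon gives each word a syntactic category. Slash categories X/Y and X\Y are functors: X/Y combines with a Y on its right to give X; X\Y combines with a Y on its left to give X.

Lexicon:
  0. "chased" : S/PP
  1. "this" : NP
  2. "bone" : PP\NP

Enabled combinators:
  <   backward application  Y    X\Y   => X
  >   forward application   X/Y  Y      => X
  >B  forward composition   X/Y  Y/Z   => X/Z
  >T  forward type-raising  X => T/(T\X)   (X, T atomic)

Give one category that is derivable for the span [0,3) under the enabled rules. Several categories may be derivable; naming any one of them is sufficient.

S

[0,3] S   >
  [0,1] "chased" : S/PP
  [1,3] PP   >
    [1,2] PP/(PP\NP)   >T
      [1,2] "this" : NP
    [2,3] "bone" : PP\NP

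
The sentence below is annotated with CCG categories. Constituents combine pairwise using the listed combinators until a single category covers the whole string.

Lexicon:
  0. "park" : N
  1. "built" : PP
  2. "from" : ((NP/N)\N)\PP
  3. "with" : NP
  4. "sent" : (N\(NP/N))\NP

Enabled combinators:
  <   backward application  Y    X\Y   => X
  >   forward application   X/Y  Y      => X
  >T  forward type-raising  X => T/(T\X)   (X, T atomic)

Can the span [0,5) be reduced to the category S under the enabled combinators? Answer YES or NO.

N PP ((NP/N)\N)\PP NP (N\(NP/N))\NP
CKY chart[0,5] = {N, N/(N\N), NP/(NP\N), PP/(PP\N), S/(S\N)}; S ∉ chart

NO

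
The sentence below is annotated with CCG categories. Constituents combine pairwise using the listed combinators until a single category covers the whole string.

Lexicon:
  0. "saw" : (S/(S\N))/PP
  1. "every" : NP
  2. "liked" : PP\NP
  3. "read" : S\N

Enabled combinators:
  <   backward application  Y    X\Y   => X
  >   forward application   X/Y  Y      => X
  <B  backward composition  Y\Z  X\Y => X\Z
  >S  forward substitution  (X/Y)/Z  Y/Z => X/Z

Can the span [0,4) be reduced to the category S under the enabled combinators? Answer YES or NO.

[0,4] S   >
  [0,3] S/(S\N)   >
    [0,1] "saw" : (S/(S\N))/PP
    [1,3] PP   <
      [1,2] "every" : NP
      [2,3] "liked" : PP\NP
  [3,4] "read" : S\N

YES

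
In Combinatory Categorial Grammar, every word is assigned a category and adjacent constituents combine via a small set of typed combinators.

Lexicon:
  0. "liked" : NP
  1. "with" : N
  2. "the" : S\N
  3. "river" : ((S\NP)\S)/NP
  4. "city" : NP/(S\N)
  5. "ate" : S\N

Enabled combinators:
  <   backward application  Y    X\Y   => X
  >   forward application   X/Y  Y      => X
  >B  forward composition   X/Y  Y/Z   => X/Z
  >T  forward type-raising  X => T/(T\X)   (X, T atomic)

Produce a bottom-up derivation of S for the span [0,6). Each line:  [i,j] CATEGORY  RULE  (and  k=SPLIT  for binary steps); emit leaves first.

[0,6] S   <
  [0,1] "liked" : NP
  [1,6] S\NP   <
    [1,3] S   >
      [1,2] S/(S\N)   >T
        [1,2] "with" : N
      [2,3] "the" : S\N
    [3,6] (S\NP)\S   >
      [3,4] "river" : ((S\NP)\S)/NP
      [4,6] NP   >
        [4,5] "city" : NP/(S\N)
        [5,6] "ate" : S\N

[0,1] NP  lex  "liked"
[1,2] N  lex  "with"
[1,2] S/(S\N)  >T
[2,3] S\N  lex  "the"
[1,3] S  >  k=2
[3,4] ((S\NP)\S)/NP  lex  "river"
[4,5] NP/(S\N)  lex  "city"
[5,6] S\N  lex  "ate"
[4,6] NP  >  k=5
[3,6] (S\NP)\S  >  k=4
[1,6] S\NP  <  k=3
[0,6] S  <  k=1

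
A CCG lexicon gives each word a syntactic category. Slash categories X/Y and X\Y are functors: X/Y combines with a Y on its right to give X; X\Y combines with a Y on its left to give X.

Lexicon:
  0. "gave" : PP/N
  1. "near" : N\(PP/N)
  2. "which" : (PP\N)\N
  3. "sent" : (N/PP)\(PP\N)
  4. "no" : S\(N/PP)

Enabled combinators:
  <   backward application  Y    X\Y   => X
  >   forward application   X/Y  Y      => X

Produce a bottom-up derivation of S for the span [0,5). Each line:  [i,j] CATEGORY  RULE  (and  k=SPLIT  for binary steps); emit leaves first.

[0,5] S   <
  [0,4] N/PP   <
    [0,3] PP\N   <
      [0,2] N   <
        [0,1] "gave" : PP/N
        [1,2] "near" : N\(PP/N)
      [2,3] "which" : (PP\N)\N
    [3,4] "sent" : (N/PP)\(PP\N)
  [4,5] "no" : S\(N/PP)

[0,1] PP/N  lex  "gave"
[1,2] N\(PP/N)  lex  "near"
[0,2] N  <  k=1
[2,3] (PP\N)\N  lex  "which"
[0,3] PP\N  <  k=2
[3,4] (N/PP)\(PP\N)  lex  "sent"
[0,4] N/PP  <  k=3
[4,5] S\(N/PP)  lex  "no"
[0,5] S  <  k=4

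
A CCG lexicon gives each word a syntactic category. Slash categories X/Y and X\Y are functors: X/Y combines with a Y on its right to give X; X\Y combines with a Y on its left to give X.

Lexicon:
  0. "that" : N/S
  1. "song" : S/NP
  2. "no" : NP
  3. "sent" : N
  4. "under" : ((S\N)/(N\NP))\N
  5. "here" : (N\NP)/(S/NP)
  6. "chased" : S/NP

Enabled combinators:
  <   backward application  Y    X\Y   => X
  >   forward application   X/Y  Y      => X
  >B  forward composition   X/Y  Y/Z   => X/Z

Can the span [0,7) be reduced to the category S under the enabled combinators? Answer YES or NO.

[0,7] S   <
  [0,3] N   >
    [0,1] "that" : N/S
    [1,3] S   >
      [1,2] "song" : S/NP
      [2,3] "no" : NP
  [3,7] S\N   >
    [3,5] (S\N)/(N\NP)   <
      [3,4] "sent" : N
      [4,5] "under" : ((S\N)/(N\NP))\N
    [5,7] N\NP   >
      [5,6] "here" : (N\NP)/(S/NP)
      [6,7] "chased" : S/NP

YES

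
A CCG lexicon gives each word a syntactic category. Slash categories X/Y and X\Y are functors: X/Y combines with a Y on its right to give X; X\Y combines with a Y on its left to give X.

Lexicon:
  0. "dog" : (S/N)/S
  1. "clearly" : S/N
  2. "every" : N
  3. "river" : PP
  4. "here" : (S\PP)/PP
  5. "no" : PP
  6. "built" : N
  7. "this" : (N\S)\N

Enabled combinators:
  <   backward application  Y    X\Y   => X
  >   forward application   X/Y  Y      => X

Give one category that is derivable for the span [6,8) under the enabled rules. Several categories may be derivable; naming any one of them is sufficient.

[0,8] S   >
  [0,3] S/N   >
    [0,1] "dog" : (S/N)/S
    [1,3] S   >
      [1,2] "clearly" : S/N
      [2,3] "every" : N
  [3,8] N   <
    [3,6] S   <
      [3,4] "river" : PP
      [4,6] S\PP   >
        [4,5] "here" : (S\PP)/PP
        [5,6] "no" : PP
    [6,8] N\S   <
      [6,7] "built" : N
      [7,8] "this" : (N\S)\N

N\S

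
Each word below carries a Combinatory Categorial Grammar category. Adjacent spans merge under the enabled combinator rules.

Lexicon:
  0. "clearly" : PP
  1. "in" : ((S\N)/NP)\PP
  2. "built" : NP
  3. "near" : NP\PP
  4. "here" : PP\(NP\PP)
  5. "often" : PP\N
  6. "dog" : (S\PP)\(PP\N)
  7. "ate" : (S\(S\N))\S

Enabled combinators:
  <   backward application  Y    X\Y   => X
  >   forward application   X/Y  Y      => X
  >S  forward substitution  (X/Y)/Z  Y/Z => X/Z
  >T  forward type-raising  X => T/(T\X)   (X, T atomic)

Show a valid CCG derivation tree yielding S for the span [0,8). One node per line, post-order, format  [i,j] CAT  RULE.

[0,1] PP  lex  "clearly"
[1,2] ((S\N)/NP)\PP  lex  "in"
[0,2] (S\N)/NP  <  k=1
[2,3] NP  lex  "built"
[0,3] S\N  >  k=2
[3,4] NP\PP  lex  "near"
[4,5] PP\(NP\PP)  lex  "here"
[3,5] PP  <  k=4
[5,6] PP\N  lex  "often"
[6,7] (S\PP)\(PP\N)  lex  "dog"
[5,7] S\PP  <  k=6
[3,7] S  <  k=5
[7,8] (S\(S\N))\S  lex  "ate"
[3,8] S\(S\N)  <  k=7
[0,8] S  <  k=3

[0,8] S   <
  [0,3] S\N   >
    [0,2] (S\N)/NP   <
      [0,1] "clearly" : PP
      [1,2] "in" : ((S\N)/NP)\PP
    [2,3] "built" : NP
  [3,8] S\(S\N)   <
    [3,7] S   <
      [3,5] PP   <
        [3,4] "near" : NP\PP
        [4,5] "here" : PP\(NP\PP)
      [5,7] S\PP   <
        [5,6] "often" : PP\N
        [6,7] "dog" : (S\PP)\(PP\N)
    [7,8] "ate" : (S\(S\N))\S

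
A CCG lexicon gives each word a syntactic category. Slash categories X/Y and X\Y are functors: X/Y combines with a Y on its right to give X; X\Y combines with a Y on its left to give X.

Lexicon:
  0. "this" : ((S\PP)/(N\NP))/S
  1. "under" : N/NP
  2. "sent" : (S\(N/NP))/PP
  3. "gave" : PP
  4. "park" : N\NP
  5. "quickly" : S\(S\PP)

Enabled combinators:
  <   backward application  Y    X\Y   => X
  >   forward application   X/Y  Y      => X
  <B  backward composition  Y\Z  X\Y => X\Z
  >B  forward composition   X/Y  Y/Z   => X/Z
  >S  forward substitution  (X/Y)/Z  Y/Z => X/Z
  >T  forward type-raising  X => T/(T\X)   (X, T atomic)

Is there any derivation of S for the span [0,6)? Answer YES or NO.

[0,6] S   <
  [0,5] S\PP   >
    [0,4] (S\PP)/(N\NP)   >
      [0,1] "this" : ((S\PP)/(N\NP))/S
      [1,4] S   <
        [1,2] "under" : N/NP
        [2,4] S\(N/NP)   >
          [2,3] "sent" : (S\(N/NP))/PP
          [3,4] "gave" : PP
    [4,5] "park" : N\NP
  [5,6] "quickly" : S\(S\PP)

YES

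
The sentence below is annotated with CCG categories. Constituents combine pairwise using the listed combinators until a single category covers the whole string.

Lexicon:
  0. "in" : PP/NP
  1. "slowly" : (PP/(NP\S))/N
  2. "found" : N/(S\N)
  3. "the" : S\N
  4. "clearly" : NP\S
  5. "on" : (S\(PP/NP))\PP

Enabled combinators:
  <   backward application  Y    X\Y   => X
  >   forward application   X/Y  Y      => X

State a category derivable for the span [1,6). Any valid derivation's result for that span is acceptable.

[0,6] S   <
  [0,1] "in" : PP/NP
  [1,6] S\(PP/NP)   <
    [1,5] PP   >
      [1,4] PP/(NP\S)   >
        [1,2] "slowly" : (PP/(NP\S))/N
        [2,4] N   >
          [2,3] "found" : N/(S\N)
          [3,4] "the" : S\N
      [4,5] "clearly" : NP\S
    [5,6] "on" : (S\(PP/NP))\PP

S\(PP/NP)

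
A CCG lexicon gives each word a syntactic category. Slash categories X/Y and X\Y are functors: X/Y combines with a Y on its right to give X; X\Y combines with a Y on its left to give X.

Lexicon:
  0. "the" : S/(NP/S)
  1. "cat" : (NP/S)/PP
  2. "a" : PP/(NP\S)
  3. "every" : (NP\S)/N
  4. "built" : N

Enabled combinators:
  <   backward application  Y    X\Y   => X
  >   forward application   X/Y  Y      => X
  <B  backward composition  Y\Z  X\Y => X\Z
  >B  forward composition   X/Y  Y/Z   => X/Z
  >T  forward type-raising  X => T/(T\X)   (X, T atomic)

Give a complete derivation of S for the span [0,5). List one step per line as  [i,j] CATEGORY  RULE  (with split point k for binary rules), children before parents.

[0,5] S   >
  [0,1] "the" : S/(NP/S)
  [1,5] NP/S   >
    [1,2] "cat" : (NP/S)/PP
    [2,5] PP   >
      [2,4] PP/N   >B
        [2,3] "a" : PP/(NP\S)
        [3,4] "every" : (NP\S)/N
      [4,5] "built" : N

[0,1] S/(NP/S)  lex  "the"
[1,2] (NP/S)/PP  lex  "cat"
[2,3] PP/(NP\S)  lex  "a"
[3,4] (NP\S)/N  lex  "every"
[2,4] PP/N  >B  k=3
[4,5] N  lex  "built"
[2,5] PP  >  k=4
[1,5] NP/S  >  k=2
[0,5] S  >  k=1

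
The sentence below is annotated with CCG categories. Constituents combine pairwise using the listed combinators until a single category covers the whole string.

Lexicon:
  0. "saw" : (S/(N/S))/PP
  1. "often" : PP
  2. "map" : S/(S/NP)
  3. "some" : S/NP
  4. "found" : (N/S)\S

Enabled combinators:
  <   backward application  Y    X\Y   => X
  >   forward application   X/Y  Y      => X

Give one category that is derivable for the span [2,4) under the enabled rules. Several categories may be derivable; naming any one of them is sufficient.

S

[0,5] S   >
  [0,2] S/(N/S)   >
    [0,1] "saw" : (S/(N/S))/PP
    [1,2] "often" : PP
  [2,5] N/S   <
    [2,4] S   >
      [2,3] "map" : S/(S/NP)
      [3,4] "some" : S/NP
    [4,5] "found" : (N/S)\S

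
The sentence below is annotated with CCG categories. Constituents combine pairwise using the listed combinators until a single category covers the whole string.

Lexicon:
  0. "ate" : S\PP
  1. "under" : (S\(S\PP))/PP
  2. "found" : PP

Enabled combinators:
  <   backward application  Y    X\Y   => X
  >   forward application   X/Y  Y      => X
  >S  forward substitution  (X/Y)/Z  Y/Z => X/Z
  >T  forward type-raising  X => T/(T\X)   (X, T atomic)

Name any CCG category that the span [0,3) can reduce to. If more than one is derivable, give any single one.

[0,3] S   <
  [0,1] "ate" : S\PP
  [1,3] S\(S\PP)   >
    [1,2] "under" : (S\(S\PP))/PP
    [2,3] "found" : PP

S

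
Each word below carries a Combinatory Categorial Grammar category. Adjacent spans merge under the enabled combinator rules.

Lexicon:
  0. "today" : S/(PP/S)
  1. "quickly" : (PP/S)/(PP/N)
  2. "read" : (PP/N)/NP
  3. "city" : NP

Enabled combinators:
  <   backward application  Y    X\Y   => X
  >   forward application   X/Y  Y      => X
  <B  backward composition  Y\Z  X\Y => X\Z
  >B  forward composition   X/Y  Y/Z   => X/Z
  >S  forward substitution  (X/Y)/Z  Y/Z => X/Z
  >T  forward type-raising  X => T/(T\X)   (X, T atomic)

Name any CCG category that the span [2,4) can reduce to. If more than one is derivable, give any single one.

[0,4] S   >
  [0,1] "today" : S/(PP/S)
  [1,4] PP/S   >
    [1,2] "quickly" : (PP/S)/(PP/N)
    [2,4] PP/N   >
      [2,3] "read" : (PP/N)/NP
      [3,4] "city" : NP

PP/N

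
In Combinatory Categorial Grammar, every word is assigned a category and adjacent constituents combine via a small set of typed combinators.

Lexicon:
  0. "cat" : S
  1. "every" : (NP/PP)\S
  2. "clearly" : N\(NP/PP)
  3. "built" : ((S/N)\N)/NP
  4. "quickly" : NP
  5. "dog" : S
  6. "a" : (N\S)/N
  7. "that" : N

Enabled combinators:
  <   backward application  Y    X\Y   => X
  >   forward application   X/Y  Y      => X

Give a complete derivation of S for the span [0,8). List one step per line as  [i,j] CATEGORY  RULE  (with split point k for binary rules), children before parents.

[0,8] S   >
  [0,5] S/N   <
    [0,3] N   <
      [0,2] NP/PP   <
        [0,1] "cat" : S
        [1,2] "every" : (NP/PP)\S
      [2,3] "clearly" : N\(NP/PP)
    [3,5] (S/N)\N   >
      [3,4] "built" : ((S/N)\N)/NP
      [4,5] "quickly" : NP
  [5,8] N   <
    [5,6] "dog" : S
    [6,8] N\S   >
      [6,7] "a" : (N\S)/N
      [7,8] "that" : N

[0,1] S  lex  "cat"
[1,2] (NP/PP)\S  lex  "every"
[0,2] NP/PP  <  k=1
[2,3] N\(NP/PP)  lex  "clearly"
[0,3] N  <  k=2
[3,4] ((S/N)\N)/NP  lex  "built"
[4,5] NP  lex  "quickly"
[3,5] (S/N)\N  >  k=4
[0,5] S/N  <  k=3
[5,6] S  lex  "dog"
[6,7] (N\S)/N  lex  "a"
[7,8] N  lex  "that"
[6,8] N\S  >  k=7
[5,8] N  <  k=6
[0,8] S  >  k=5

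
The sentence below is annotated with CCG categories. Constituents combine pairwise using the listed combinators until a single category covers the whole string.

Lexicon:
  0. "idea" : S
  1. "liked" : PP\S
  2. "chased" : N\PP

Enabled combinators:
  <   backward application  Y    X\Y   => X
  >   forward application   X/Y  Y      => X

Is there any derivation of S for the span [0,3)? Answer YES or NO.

NO

S PP\S N\PP
CKY chart[0,3] = {N}; S ∉ chart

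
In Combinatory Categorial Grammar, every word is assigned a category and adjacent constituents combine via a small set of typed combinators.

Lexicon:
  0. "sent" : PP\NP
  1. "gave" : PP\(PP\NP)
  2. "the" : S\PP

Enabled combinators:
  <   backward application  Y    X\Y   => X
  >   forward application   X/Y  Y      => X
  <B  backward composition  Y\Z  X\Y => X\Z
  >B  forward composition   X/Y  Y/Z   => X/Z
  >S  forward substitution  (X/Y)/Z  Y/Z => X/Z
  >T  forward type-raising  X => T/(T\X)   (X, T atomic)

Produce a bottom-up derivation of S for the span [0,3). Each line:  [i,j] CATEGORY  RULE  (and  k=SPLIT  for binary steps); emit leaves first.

[0,1] PP\NP  lex  "sent"
[1,2] PP\(PP\NP)  lex  "gave"
[0,2] PP  <  k=1
[2,3] S\PP  lex  "the"
[0,3] S  <  k=2

[0,3] S   <
  [0,2] PP   <
    [0,1] "sent" : PP\NP
    [1,2] "gave" : PP\(PP\NP)
  [2,3] "the" : S\PP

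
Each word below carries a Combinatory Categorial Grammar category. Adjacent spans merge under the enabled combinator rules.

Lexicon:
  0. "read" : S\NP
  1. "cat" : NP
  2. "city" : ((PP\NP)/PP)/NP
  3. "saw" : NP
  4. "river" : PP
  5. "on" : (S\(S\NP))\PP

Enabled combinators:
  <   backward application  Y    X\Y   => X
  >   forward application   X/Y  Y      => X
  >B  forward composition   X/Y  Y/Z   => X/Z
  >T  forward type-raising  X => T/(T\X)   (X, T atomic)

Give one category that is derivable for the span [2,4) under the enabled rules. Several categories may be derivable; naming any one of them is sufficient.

[0,6] S   <
  [0,1] "read" : S\NP
  [1,6] S\(S\NP)   <
    [1,5] PP   >
      [1,2] PP/(PP\NP)   >T
        [1,2] "cat" : NP
      [2,5] PP\NP   >
        [2,4] (PP\NP)/PP   >
          [2,3] "city" : ((PP\NP)/PP)/NP
          [3,4] "saw" : NP
        [4,5] "river" : PP
    [5,6] "on" : (S\(S\NP))\PP

(PP\NP)/PP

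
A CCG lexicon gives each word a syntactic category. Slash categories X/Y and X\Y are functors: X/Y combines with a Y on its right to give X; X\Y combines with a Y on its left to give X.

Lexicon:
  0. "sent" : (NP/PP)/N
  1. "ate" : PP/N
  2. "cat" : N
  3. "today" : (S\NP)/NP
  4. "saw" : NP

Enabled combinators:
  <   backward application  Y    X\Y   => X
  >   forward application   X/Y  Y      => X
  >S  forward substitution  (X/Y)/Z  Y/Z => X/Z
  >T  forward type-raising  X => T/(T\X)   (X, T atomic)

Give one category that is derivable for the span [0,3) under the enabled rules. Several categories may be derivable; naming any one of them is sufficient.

[0,5] S   <
  [0,3] NP   >
    [0,2] NP/N   >S
      [0,1] "sent" : (NP/PP)/N
      [1,2] "ate" : PP/N
    [2,3] "cat" : N
  [3,5] S\NP   >
    [3,4] "today" : (S\NP)/NP
    [4,5] "saw" : NP

NP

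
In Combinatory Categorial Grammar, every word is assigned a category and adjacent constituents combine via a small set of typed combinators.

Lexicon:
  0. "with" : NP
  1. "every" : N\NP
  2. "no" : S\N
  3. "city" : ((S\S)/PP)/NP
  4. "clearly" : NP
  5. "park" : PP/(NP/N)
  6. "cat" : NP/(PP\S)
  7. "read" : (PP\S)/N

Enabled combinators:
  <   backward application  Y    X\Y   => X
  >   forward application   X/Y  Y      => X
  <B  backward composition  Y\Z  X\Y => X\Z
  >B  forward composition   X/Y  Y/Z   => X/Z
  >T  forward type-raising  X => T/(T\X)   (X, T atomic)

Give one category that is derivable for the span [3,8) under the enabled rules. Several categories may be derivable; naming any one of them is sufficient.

[0,8] S   <
  [0,2] N   >
    [0,1] N/(N\NP)   >T
      [0,1] "with" : NP
    [1,2] "every" : N\NP
  [2,8] S\N   <B
    [2,3] "no" : S\N
    [3,8] S\S   >
      [3,5] (S\S)/PP   >
        [3,4] "city" : ((S\S)/PP)/NP
        [4,5] "clearly" : NP
      [5,8] PP   >
        [5,6] "park" : PP/(NP/N)
        [6,8] NP/N   >B
          [6,7] "cat" : NP/(PP\S)
          [7,8] "read" : (PP\S)/N

S\S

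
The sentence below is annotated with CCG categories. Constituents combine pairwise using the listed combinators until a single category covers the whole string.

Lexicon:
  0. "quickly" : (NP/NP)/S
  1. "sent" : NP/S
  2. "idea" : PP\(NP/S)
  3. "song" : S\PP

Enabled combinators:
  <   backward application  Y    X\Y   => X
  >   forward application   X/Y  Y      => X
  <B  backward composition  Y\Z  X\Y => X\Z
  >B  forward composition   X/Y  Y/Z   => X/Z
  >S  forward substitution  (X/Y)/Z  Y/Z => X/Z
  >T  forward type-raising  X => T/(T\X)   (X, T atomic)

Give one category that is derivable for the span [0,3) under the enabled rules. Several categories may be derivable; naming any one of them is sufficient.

[0,4] S   <
  [0,3] PP   <
    [0,2] NP/S   >S
      [0,1] "quickly" : (NP/NP)/S
      [1,2] "sent" : NP/S
    [2,3] "idea" : PP\(NP/S)
  [3,4] "song" : S\PP

PP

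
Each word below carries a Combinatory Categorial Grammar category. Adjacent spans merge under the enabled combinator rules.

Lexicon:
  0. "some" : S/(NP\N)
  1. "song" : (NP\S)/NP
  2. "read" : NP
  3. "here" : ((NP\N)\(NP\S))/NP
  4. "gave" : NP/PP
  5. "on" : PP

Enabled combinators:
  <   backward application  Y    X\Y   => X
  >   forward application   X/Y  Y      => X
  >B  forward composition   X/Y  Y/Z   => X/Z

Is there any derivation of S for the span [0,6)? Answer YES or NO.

YES

[0,6] S   >
  [0,1] "some" : S/(NP\N)
  [1,6] NP\N   <
    [1,3] NP\S   >
      [1,2] "song" : (NP\S)/NP
      [2,3] "read" : NP
    [3,6] (NP\N)\(NP\S)   >
      [3,4] "here" : ((NP\N)\(NP\S))/NP
      [4,6] NP   >
        [4,5] "gave" : NP/PP
        [5,6] "on" : PP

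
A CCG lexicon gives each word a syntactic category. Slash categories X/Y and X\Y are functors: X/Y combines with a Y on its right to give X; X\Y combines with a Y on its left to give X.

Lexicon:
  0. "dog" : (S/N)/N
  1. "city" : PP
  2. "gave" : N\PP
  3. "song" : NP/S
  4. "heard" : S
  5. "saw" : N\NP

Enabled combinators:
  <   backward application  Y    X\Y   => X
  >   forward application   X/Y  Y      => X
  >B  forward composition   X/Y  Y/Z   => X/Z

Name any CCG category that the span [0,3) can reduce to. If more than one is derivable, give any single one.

[0,6] S   >
  [0,3] S/N   >
    [0,1] "dog" : (S/N)/N
    [1,3] N   <
      [1,2] "city" : PP
      [2,3] "gave" : N\PP
  [3,6] N   <
    [3,5] NP   >
      [3,4] "song" : NP/S
      [4,5] "heard" : S
    [5,6] "saw" : N\NP

S/N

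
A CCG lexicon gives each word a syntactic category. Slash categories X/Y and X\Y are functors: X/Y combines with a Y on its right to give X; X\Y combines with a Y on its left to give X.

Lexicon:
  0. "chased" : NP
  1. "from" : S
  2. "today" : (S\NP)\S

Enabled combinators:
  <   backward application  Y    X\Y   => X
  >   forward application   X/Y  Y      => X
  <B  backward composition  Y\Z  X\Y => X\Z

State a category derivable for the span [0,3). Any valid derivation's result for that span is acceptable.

S

[0,3] S   <
  [0,1] "chased" : NP
  [1,3] S\NP   <
    [1,2] "from" : S
    [2,3] "today" : (S\NP)\S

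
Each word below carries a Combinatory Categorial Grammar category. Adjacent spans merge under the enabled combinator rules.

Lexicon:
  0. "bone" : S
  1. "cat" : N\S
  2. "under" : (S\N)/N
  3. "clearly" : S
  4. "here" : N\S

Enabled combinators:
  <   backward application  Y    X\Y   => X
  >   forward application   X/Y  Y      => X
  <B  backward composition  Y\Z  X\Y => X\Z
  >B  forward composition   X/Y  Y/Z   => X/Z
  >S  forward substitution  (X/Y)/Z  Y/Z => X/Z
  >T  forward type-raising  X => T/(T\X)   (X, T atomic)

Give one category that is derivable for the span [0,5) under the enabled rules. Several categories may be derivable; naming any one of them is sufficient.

[0,5] S   <
  [0,2] N   <
    [0,1] "bone" : S
    [1,2] "cat" : N\S
  [2,5] S\N   >
    [2,3] "under" : (S\N)/N
    [3,5] N   >
      [3,4] N/(N\S)   >T
        [3,4] "clearly" : S
      [4,5] "here" : N\S

S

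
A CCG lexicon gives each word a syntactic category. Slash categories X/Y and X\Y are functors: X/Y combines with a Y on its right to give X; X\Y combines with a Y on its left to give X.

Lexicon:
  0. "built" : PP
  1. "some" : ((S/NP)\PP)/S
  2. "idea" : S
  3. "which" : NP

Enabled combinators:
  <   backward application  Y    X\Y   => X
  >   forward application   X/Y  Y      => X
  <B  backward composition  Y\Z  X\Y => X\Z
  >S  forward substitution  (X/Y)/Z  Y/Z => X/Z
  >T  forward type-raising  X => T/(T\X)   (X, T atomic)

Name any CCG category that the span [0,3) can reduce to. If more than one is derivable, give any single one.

S/NP

[0,4] S   >
  [0,3] S/NP   <
    [0,1] "built" : PP
    [1,3] (S/NP)\PP   >
      [1,2] "some" : ((S/NP)\PP)/S
      [2,3] "idea" : S
  [3,4] "which" : NP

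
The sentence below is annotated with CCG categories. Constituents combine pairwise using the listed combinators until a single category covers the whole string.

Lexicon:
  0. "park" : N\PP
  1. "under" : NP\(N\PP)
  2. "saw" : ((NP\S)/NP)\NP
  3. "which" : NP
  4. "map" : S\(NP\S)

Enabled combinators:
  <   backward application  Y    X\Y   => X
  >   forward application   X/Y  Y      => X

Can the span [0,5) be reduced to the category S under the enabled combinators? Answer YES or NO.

YES

[0,5] S   <
  [0,4] NP\S   >
    [0,3] (NP\S)/NP   <
      [0,2] NP   <
        [0,1] "park" : N\PP
        [1,2] "under" : NP\(N\PP)
      [2,3] "saw" : ((NP\S)/NP)\NP
    [3,4] "which" : NP
  [4,5] "map" : S\(NP\S)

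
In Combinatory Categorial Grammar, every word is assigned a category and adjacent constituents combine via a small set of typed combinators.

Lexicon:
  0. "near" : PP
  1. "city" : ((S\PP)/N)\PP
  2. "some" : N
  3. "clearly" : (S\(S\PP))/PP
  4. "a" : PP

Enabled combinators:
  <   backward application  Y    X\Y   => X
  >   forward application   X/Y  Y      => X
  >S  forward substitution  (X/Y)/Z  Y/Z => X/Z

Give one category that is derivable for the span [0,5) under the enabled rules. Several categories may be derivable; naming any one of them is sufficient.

[0,5] S   <
  [0,3] S\PP   >
    [0,2] (S\PP)/N   <
      [0,1] "near" : PP
      [1,2] "city" : ((S\PP)/N)\PP
    [2,3] "some" : N
  [3,5] S\(S\PP)   >
    [3,4] "clearly" : (S\(S\PP))/PP
    [4,5] "a" : PP

S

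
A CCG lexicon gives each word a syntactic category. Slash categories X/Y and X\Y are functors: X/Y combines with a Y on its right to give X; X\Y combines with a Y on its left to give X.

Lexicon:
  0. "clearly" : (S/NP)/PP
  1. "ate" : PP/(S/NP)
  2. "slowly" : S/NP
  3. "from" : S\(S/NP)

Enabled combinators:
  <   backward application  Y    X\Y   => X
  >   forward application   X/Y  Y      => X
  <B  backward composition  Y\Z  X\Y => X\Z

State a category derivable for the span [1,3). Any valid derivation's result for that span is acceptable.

[0,4] S   <
  [0,3] S/NP   >
    [0,1] "clearly" : (S/NP)/PP
    [1,3] PP   >
      [1,2] "ate" : PP/(S/NP)
      [2,3] "slowly" : S/NP
  [3,4] "from" : S\(S/NP)

PP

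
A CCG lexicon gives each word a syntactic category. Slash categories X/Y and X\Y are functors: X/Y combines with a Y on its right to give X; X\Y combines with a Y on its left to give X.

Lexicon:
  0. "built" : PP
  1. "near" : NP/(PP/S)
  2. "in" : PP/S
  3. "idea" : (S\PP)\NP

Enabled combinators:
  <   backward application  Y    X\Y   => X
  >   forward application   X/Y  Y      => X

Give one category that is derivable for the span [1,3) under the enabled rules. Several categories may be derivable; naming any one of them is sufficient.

NP

[0,4] S   <
  [0,1] "built" : PP
  [1,4] S\PP   <
    [1,3] NP   >
      [1,2] "near" : NP/(PP/S)
      [2,3] "in" : PP/S
    [3,4] "idea" : (S\PP)\NP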